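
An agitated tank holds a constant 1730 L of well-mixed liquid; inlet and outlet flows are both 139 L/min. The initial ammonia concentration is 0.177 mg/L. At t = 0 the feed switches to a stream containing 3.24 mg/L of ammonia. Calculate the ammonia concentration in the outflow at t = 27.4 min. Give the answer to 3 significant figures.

2.90 mg/L

Accumulation = in − out for the solute gives V dC/dt = Q(C_in − C).
Time constant τ = V/Q = 1730/139 = 12.446 min.
C approaches C_in exponentially: C(t) = C_in + (C₀ − C_in) e^(−t/τ).
C(27.4) = 3.24 + (0.177 − 3.24)·e^(−27.4/12.446) = 3.24 + (-3.0630)·0.11064 = 2.9011 mg/L.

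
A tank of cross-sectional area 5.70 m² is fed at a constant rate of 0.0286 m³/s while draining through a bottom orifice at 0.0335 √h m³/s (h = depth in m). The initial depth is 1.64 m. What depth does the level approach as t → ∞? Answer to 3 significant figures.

0.729 m

Level balance: A dh/dt = 0.0286 − 0.0335 √h. Setting dh/dt = 0:
Q_in = 0.0335 √h_ss ⇒ √h_ss = 0.0286/0.0335 = 0.85373.
h_ss = 0.85373² = 0.72886 m. (Since h₀ = 1.64 m > h_ss, the level will fall toward this value.)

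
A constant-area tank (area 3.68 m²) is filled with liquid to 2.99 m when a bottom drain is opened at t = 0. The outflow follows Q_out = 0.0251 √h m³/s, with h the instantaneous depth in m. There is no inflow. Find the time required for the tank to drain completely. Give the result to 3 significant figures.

507 s

With no inflow, A dh/dt = −0.0251 √h.
This is separable: 2 d(√h)/dt = −0.0251/A, so √h = √h₀ − (0.0251/(2A)) t.
Tank is empty when √h = 0: t_empty = 2A√h₀/0.0251.
t_empty = 2·3.68·√2.99/0.0251 = 7.3600·1.7292/0.0251 = 507.04 s.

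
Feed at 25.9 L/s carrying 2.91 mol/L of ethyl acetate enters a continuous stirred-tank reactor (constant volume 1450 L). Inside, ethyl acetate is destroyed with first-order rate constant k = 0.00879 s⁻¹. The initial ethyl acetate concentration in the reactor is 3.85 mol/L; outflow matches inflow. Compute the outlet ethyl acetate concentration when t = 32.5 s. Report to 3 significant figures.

2.75 mol/L

Accumulation = in − out − consumed: V dC/dt = Q C_in − Q C − k V C.
This is linear with rate a = Q/V + k = 0.026652 s⁻¹.
C_ss = Q C_in/(Q + kV) = 1.9503 mol/L; C(t) = C_ss + (C₀ − C_ss) e^(−a t).
C(32.5) = 1.9503 + (1.8997)·e^(−0.026652·32.5) = 1.9503 + (1.8997)·0.42055 = 2.7492 mol/L.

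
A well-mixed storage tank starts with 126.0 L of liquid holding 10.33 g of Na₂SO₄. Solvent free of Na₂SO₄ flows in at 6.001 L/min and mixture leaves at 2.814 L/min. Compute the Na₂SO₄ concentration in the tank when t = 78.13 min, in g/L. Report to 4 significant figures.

0.01052 g/L

Let m(t) be the amount of Na₂SO₄. Volume: V(t) = V₀ + (Q_in − Q_out) t = 126.0 + 3.18700 t; V(78.13) = 375.000 L.
Solute balance: dm/dt = 0 − Q_out C = −Q_out m/V(t).
Separate: dm/m = −Q_out dt/V(t) ⇒ ln(m/m₀) = −(Q_out/(Q_in−Q_out)) ln(V/V₀).
m = m₀ (V₀/V)^(Q_out/(Q_in−Q_out)) = 10.33 × (126.0/375.000)^(0.882962) = 3.94344 g.
C = m/V = 3.94344/375.000 = 0.0105158 g/L.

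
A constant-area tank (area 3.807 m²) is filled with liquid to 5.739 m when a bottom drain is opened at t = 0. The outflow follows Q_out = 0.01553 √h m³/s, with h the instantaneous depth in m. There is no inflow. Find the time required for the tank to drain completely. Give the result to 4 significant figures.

1175 s

A dh/dt = −Q_out = −0.01553 √h.
This is separable: 2 d(√h)/dt = −0.01553/A, so √h = √h₀ − (0.01553/(2A)) t.
Tank is empty when √h = 0: t_empty = 2A√h₀/0.01553.
t_empty = 2·3.807·√5.739/0.01553 = 7.61400·2.39562/0.01553 = 1174.52 s.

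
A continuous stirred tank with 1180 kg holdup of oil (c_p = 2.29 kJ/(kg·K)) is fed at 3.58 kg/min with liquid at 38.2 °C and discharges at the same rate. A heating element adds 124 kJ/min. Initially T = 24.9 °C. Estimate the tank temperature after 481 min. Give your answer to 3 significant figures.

Energy balance: M c_p dT/dt = ṁ c_p (T_in − T) + 124.
Rearrange: dT/dt = (T_ss − T)/τ with τ = M/ṁ = 329.61 min and T_ss = T_in + Q̇/(ṁ c_p) = 53.325 °C.
T approaches T_ss exponentially: T(t) = T_ss + (T₀ − T_ss) e^(−t/τ).
T(481) = 53.325 + (-28.425)·e^(−481/329.61) = 53.325 + (-28.425)·0.23240 = 46.719 °C.

46.7 °C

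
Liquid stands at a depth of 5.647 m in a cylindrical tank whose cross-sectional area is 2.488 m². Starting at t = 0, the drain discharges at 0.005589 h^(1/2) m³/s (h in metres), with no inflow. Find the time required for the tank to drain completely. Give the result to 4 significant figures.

A dh/dt = −Q_out = −0.005589 √h.
∫ h^(−1/2) dh = −(0.005589/A) ∫ dt, giving 2√h = 2√h₀ − (0.005589/A) t.
Set h = 0: 2√h₀ = (0.005589/A) t_empty ⇒ t_empty = 2A√h₀/0.005589.
t_empty = 2·2.488·√5.647/0.005589 = 4.97600·2.37634/0.005589 = 2115.71 s.

2116 s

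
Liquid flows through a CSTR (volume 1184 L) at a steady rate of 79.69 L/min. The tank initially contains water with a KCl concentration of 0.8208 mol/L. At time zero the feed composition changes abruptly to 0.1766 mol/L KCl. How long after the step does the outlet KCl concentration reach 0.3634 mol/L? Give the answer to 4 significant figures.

18.39 min

Accumulation = in − out for the solute gives V dC/dt = Q(C_in − C), so τ = V/Q = 14.8576 min.
C(t) = C_in + (C₀ − C_in) e^(−t/τ). Set C = 0.3634 and solve for t:
e^(−t/τ) = (C − C_in)/(C₀ − C_in) = (0.3634 − 0.1766)/(0.8208 − 0.1766) = 0.289972
t = −τ ln(…) = 14.8576 × 1.23797 = 18.3932 min.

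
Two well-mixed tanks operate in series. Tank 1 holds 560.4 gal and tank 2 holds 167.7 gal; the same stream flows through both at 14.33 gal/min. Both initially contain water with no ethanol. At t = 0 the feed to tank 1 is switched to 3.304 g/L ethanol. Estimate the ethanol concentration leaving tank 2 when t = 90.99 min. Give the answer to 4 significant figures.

Species balance on tank i: dCᵢ/dt = (Cᵢ₋₁ − Cᵢ)/τᵢ with τᵢ = Vᵢ/Q.
τ₁ = 560.4/14.33 = 39.1068 min; τ₂ = 167.7/14.33 = 11.7027 min.
Tank 1: C₁ = C_in(1 − e^(−t/τ₁)). Tank 2 (τ₁ ≠ τ₂): C₂ = C_in[1 − (τ₁ e^(−t/τ₁) − τ₂ e^(−t/τ₂))/(τ₁ − τ₂)].
At t = 90.99: e^(−t/τ₁) = 0.0976167, e^(−t/τ₂) = 0.000420059.
C₂ = 3.304·[1 − (39.1068·0.0976167 − 11.7027·0.000420059)/(27.4040)] = 3.304·0.860876 = 2.84433 g/L.

2.844 g/L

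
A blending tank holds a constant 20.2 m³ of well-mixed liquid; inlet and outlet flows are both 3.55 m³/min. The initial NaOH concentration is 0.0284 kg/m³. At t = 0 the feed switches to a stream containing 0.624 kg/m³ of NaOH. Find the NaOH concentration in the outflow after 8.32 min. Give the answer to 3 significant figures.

0.486 kg/m³

Species balance on the tank: V dC/dt = Q(C_in − C).
Time constant τ = V/Q = 20.2/3.55 = 5.6901 min.
Solution: C(t) = C_in + (C₀ − C_in) e^(−t/τ).
C(8.32) = 0.624 + (0.0284 − 0.624)·e^(−8.32/5.6901) = 0.624 + (-0.59560)·0.23173 = 0.48598 kg/m³.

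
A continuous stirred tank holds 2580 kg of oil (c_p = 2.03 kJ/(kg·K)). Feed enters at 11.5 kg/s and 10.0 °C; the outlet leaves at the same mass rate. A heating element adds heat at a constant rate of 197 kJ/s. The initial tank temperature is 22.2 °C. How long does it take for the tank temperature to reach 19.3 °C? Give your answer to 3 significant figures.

331 s

Unsteady energy balance on the tank contents: M c_p dT/dt = ṁ c_p (T_in − T) + 197.
τ = M/ṁ = 224.35 s; T_ss = T_in + Q̇/(ṁ c_p) = 18.439 °C.
T(t) = T_ss + (T₀ − T_ss) e^(−t/τ). Set T = 19.3:
e^(−t/τ) = (19.3 − 18.439)/(22.2 − 18.439) = 0.22900
t = −224.35 · ln(0.22900) = 330.69 s.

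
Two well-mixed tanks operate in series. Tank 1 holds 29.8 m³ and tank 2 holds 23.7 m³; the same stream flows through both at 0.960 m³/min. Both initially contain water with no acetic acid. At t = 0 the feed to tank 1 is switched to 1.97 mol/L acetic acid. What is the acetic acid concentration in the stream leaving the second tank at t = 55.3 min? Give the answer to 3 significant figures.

Each tank obeys Vᵢ dCᵢ/dt = Q(Cᵢ₋₁ − Cᵢ), so τᵢ = Vᵢ/Q.
τ₁ = 29.8/0.960 = 31.042 min; τ₂ = 23.7/0.960 = 24.688 min.
Tank 1: C₁ = C_in(1 − e^(−t/τ₁)). Tank 2 (τ₁ ≠ τ₂): C₂ = C_in[1 − (τ₁ e^(−t/τ₁) − τ₂ e^(−t/τ₂))/(τ₁ − τ₂)].
At t = 55.3: e^(−t/τ₁) = 0.16839, e^(−t/τ₂) = 0.10646.
C₂ = 1.97·[1 − (31.042·0.16839 − 24.688·0.10646)/(6.3542)] = 1.97·0.59099 = 1.1643 mol/L.

1.16 mol/L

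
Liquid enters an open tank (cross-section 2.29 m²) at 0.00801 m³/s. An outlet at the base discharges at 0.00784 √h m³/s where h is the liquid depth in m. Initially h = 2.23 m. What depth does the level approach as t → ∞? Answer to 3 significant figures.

A dh/dt = Q_in − 0.00784 √h. Steady state requires inflow = outflow:
Q_in = 0.00784 √h_ss ⇒ √h_ss = 0.00801/0.00784 = 1.0217.
h_ss = 1.0217² = 1.0438 m. (Since h₀ = 2.23 m > h_ss, the level will fall toward this value.)

1.04 m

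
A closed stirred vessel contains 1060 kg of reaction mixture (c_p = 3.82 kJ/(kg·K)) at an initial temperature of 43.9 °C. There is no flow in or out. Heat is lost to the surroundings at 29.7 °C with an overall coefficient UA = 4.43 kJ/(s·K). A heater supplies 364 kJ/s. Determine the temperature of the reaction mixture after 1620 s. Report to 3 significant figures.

100 °C

Heat balance on the well-mixed liquid: M c_p dT/dt = −UA(T − T_amb) + Q̇.
dT/dt = (T_ss − T)/τ with T_ss = T_amb + Q̇/UA = 29.7 + 364/4.43 = 111.87 °C, τ = M c_p/UA = 1060·3.82/4.43 = 914.04 s.
This is linear first-order; T(t) = T_ss + (T₀ − T_ss) e^(−t/τ).
T(1620) = 111.87 + (-67.967)·0.16993 = 100.32 °C.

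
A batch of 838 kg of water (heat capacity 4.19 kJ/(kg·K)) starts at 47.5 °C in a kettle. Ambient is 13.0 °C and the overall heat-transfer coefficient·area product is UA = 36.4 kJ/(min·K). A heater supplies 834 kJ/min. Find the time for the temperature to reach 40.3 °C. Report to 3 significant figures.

M c_p dT/dt = −UA(T − T_amb) + Q̇.
τ = M c_p/UA = 96.462 min; T_ss = T_amb + Q̇/UA = 13.0 + 834/36.4 = 35.912 °C.
T(t) = T_ss + (T₀ − T_ss)e^(−t/τ); set T = 40.3:
t = −τ ln[(T − T_ss)/(T₀ − T_ss)] = −96.462 · ln(0.37866) = 93.675 min.

93.7 min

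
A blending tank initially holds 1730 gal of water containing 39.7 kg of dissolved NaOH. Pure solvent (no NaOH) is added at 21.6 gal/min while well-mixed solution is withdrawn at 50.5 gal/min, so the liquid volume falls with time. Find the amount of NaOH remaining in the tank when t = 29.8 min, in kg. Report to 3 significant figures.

Let m(t) be the amount of NaOH. Volume: V(t) = V₀ + (Q_in − Q_out) t = 1730 − 28.900 t; V(29.8) = 868.78 gal.
Species balance (pure solvent in): dm/dt = −Q_out · m/V(t).
dm/m = −Q_out dt/(V₀ − 28.900 t); integrating gives ln(m/m₀) = −(Q_out/(Q_in−Q_out)) ln(V/V₀).
m = m₀ (V₀/V)^(Q_out/(Q_in−Q_out)) = 39.7 × (1730/868.78)^(-1.7474) = 11.915 kg.

11.9 kg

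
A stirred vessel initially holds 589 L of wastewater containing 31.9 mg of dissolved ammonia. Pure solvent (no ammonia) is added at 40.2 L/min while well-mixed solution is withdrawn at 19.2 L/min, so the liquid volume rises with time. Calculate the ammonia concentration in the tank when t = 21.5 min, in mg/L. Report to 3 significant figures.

0.0182 mg/L

Let m(t) be the amount of ammonia. Volume: V(t) = V₀ + (Q_in − Q_out) t = 589 + 21.000 t; V(21.5) = 1040.5 L.
Solute balance: dm/dt = 0 − Q_out C = −Q_out m/V(t).
dm/m = −Q_out dt/(V₀ + 21.000 t); integrating gives ln(m/m₀) = −(Q_out/(Q_in−Q_out)) ln(V/V₀).
m = m₀ (V₀/V)^(Q_out/(Q_in−Q_out)) = 31.9 × (589/1040.5)^(0.91429) = 18.960 mg.
C = m/V = 18.960/1040.5 = 0.018222 mg/L.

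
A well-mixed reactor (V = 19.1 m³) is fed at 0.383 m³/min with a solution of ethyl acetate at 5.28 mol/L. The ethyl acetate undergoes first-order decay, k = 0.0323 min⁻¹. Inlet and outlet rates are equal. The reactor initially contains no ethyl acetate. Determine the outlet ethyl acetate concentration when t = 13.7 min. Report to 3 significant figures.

Species balance: V dC/dt = Q C_in − Q C − k V C.
dC/dt = (Q/V) C_in − (Q/V + k) C; effective rate a = Q/V + k = 0.020052 + 0.0323 = 0.052352 min⁻¹.
C_ss = Q C_in/(Q + kV) = 2.0224 mol/L; C(t) = C_ss + (C₀ − C_ss) e^(−a t).
C(13.7) = 2.0224 + (-2.0224)·e^(−0.052352·13.7) = 2.0224 + (-2.0224)·0.48810 = 1.0352 mol/L.

1.04 mol/L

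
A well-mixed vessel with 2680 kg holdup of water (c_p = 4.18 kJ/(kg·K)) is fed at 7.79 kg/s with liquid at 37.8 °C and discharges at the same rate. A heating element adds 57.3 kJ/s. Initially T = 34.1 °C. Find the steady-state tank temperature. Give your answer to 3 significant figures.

M c_p dT/dt = ṁ c_p (T_in − T) + Q̇.
At steady state dT/dt = 0 ⇒ T_ss = T_in + Q̇/(ṁ c_p) = 37.8 + 57.3/(7.79·4.18) = 39.560 °C.

39.6 °C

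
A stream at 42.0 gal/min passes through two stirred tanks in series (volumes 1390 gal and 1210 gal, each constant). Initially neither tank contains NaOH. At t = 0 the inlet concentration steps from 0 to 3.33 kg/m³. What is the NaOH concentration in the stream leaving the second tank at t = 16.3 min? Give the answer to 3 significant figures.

0.329 kg/m³

Each tank obeys Vᵢ dCᵢ/dt = Q(Cᵢ₋₁ − Cᵢ), so τᵢ = Vᵢ/Q.
τ₁ = 1390/42.0 = 33.095 min; τ₂ = 1210/42.0 = 28.810 min.
Solving the cascade with C₁(0)=C₂(0)=0 gives C₂(t) = C_in[1 − (τ₁ e^(−t/τ₁) − τ₂ e^(−t/τ₂))/(τ₁ − τ₂)].
At t = 16.3: e^(−t/τ₁) = 0.61109, e^(−t/τ₂) = 0.56791.
C₂ = 3.33·[1 − (33.095·0.61109 − 28.810·0.56791)/(4.2857)] = 3.33·0.098705 = 0.32869 kg/m³.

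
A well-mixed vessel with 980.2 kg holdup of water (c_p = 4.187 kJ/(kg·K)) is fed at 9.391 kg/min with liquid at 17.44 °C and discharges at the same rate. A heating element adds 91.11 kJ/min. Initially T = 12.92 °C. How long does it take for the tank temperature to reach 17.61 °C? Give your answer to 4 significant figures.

120.9 min

Energy balance: M c_p dT/dt = ṁ c_p (T_in − T) + 91.11.
τ = M/ṁ = 104.377 min; T_ss = T_in + Q̇/(ṁ c_p) = 19.7571 °C.
T(t) = T_ss + (T₀ − T_ss) e^(−t/τ). Set T = 17.61:
e^(−t/τ) = (17.61 − 19.7571)/(12.92 − 19.7571) = 0.314040
t = −104.377 · ln(0.314040) = 120.893 min.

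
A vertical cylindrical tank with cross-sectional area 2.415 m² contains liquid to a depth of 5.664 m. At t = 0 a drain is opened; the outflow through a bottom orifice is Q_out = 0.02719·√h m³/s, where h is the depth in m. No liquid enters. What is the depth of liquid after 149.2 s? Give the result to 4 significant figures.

2.372 m

A dh/dt = −Q_out = −0.02719 √h.
This is separable: 2 d(√h)/dt = −0.02719/A, so √h = √h₀ − (0.02719/(2A)) t.
√h = √5.664 − 0.02719·149.2/(2·2.415) = 2.37992 − 0.839906 = 1.54001.
h = 1.54001² = 2.37163 m.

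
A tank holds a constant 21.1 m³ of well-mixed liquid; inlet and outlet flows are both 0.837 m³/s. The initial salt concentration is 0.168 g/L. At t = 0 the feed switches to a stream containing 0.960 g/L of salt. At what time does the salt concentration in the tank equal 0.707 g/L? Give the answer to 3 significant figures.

28.8 s

Accumulation = in − out for the solute gives V dC/dt = Q(C_in − C), so τ = V/Q = 25.209 s.
C(t) = C_in + (C₀ − C_in) e^(−t/τ). Set C = 0.707 and solve for t:
e^(−t/τ) = (C − C_in)/(C₀ − C_in) = (0.707 − 0.960)/(0.168 − 0.960) = 0.31944
t = −τ ln(…) = 25.209 × 1.1412 = 28.768 s.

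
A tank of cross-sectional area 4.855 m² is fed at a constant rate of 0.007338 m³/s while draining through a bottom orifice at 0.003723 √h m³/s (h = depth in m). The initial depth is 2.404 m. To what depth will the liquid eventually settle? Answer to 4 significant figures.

Accumulation of liquid (constant cross-section A): A dh/dt = Q_in − 0.003723 √h. At steady state dh/dt = 0:
Q_in = 0.003723 √h_ss ⇒ √h_ss = 0.007338/0.003723 = 1.97099.
h_ss = 1.97099² = 3.88481 m. (Since h₀ = 2.404 m < h_ss, the level will rise toward this value.)

3.885 m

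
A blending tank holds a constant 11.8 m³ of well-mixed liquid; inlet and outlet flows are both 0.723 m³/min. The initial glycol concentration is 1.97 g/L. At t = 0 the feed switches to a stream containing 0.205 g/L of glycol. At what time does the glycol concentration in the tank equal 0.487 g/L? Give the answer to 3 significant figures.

Species balance: V dC/dt = Q(C_in − C) ⇒ τ = V/Q = 16.321 min.
C(t) = C_in + (C₀ − C_in) e^(−t/τ). Set C = 0.487 and solve for t:
e^(−t/τ) = (C − C_in)/(C₀ − C_in) = (0.487 − 0.205)/(1.97 − 0.205) = 0.15977
t = −τ ln(…) = 16.321 × 1.8340 = 29.932 min.

29.9 min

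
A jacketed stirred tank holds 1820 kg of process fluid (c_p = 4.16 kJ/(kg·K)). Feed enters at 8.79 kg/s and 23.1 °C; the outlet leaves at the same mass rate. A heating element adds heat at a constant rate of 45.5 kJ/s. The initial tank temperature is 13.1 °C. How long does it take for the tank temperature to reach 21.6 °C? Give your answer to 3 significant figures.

292 s

Heat balance on the well-mixed liquid: M c_p dT/dt = ṁ c_p (T_in − T) + 45.5.
τ = M/ṁ = 207.05 s; T_ss = T_in + Q̇/(ṁ c_p) = 24.344 °C.
T(t) = T_ss + (T₀ − T_ss) e^(−t/τ). Set T = 21.6:
e^(−t/τ) = (21.6 − 24.344)/(13.1 − 24.344) = 0.24406
t = −207.05 · ln(0.24406) = 292.01 s.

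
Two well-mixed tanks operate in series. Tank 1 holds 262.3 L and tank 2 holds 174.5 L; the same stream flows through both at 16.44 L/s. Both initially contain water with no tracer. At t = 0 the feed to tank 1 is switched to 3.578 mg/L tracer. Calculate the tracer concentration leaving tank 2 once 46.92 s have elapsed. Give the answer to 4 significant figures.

3.099 mg/L

Each tank obeys Vᵢ dCᵢ/dt = Q(Cᵢ₋₁ − Cᵢ), so τᵢ = Vᵢ/Q.
τ₁ = 262.3/16.44 = 15.9550 s; τ₂ = 174.5/16.44 = 10.6144 s.
Tank 1: C₁ = C_in(1 − e^(−t/τ₁)). Tank 2 (τ₁ ≠ τ₂): C₂ = C_in[1 − (τ₁ e^(−t/τ₁) − τ₂ e^(−t/τ₂))/(τ₁ − τ₂)].
At t = 46.92: e^(−t/τ₁) = 0.0528249, e^(−t/τ₂) = 0.0120291.
C₂ = 3.578·[1 − (15.9550·0.0528249 − 10.6144·0.0120291)/(5.34063)] = 3.578·0.866095 = 3.09889 mg/L.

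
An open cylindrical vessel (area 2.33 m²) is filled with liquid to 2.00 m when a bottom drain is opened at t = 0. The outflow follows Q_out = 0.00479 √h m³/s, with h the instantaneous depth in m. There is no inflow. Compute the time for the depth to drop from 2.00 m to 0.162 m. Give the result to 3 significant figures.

984 s

A dh/dt = −Q_out = −0.00479 √h.
This is separable: 2 d(√h)/dt = −0.00479/A, so √h = √h₀ − (0.00479/(2A)) t.
t = 2A(√h₀ − √h)/0.00479 = 2·2.33·(√2.00 − √0.162)/0.00479
  = 4.6600 × (1.4142 − 0.40249) / 0.00479 = 984.26 s.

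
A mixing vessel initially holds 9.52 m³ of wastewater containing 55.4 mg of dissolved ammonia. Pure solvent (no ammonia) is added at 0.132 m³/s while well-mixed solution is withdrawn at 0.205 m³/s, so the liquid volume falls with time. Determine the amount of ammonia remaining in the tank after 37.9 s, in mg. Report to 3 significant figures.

Let m(t) be the amount of ammonia. Volume: V(t) = V₀ + (Q_in − Q_out) t = 9.52 − 0.073000 t; V(37.9) = 6.7533 m³.
Species balance (pure solvent in): dm/dt = −Q_out · m/V(t).
Separate: dm/m = −Q_out dt/V(t) ⇒ ln(m/m₀) = −(Q_out/(Q_in−Q_out)) ln(V/V₀).
m = m₀ (V₀/V)^(Q_out/(Q_in−Q_out)) = 55.4 × (9.52/6.7533)^(-2.8082) = 21.123 mg.

21.1 mg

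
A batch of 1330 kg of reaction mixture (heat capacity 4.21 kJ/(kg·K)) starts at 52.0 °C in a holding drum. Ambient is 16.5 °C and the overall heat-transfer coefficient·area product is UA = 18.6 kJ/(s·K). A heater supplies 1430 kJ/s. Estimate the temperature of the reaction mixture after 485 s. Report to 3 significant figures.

First-law balance (no shaft work): M c_p dT/dt = −UA(T − T_amb) + Q̇.
dT/dt = (T_ss − T)/τ with T_ss = T_amb + Q̇/UA = 16.5 + 1430/18.6 = 93.382 °C, τ = M c_p/UA = 1330·4.21/18.6 = 301.04 s.
T approaches T_ss exponentially: T(t) = T_ss + (T₀ − T_ss) e^(−t/τ).
T(485) = 93.382 + (-41.382)·0.19967 = 85.119 °C.

85.1 °C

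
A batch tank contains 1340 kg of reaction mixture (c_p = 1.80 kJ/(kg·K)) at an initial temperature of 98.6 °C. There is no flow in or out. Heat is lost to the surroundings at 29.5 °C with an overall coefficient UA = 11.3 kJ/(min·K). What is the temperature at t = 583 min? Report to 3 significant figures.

34.0 °C

M c_p dT/dt = −UA(T − T_amb).
dT/dt = (T_ss − T)/τ with T_ss = T_amb = 29.500 °C, τ = M c_p/UA = 1340·1.80/11.3 = 213.45 min.
This is linear first-order; T(t) = T_ss + (T₀ − T_ss) e^(−t/τ).
T(583) = 29.500 + (69.100)·0.065134 = 34.001 °C.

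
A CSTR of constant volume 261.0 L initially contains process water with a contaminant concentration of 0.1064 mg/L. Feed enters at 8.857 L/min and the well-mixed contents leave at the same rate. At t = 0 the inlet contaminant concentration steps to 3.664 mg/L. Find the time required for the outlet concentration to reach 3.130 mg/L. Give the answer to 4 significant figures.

Species balance on the tank: V dC/dt = Q(C_in − C), so τ = V/Q = 29.4682 min.
C(t) = C_in + (C₀ − C_in) e^(−t/τ). Set C = 3.130 and solve for t:
e^(−t/τ) = (C − C_in)/(C₀ − C_in) = (3.130 − 3.664)/(0.1064 − 3.664) = 0.150101
t = −τ ln(…) = 29.4682 × 1.89645 = 55.8849 min.

55.88 min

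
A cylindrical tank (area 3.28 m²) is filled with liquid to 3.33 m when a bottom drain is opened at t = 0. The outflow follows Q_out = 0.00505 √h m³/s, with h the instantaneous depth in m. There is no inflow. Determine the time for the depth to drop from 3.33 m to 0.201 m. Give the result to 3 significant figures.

With no inflow, A dh/dt = −0.00505 √h.
This is separable: 2 d(√h)/dt = −0.00505/A, so √h = √h₀ − (0.00505/(2A)) t.
t = 2A(√h₀ − √h)/0.00505 = 2·3.28·(√3.33 − √0.201)/0.00505
  = 6.5600 × (1.8248 − 0.44833) / 0.00505 = 1788.1 s.

1790 s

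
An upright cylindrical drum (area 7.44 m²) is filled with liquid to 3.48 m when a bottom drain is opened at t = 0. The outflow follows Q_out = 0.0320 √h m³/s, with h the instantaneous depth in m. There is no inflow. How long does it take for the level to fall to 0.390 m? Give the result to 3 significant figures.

A dh/dt = −Q_out = −0.0320 √h.
This is separable: 2 d(√h)/dt = −0.0320/A, so √h = √h₀ − (0.0320/(2A)) t.
t = 2A(√h₀ − √h)/0.0320 = 2·7.44·(√3.48 − √0.390)/0.0320
  = 14.880 × (1.8655 − 0.62450) / 0.0320 = 577.05 s.

577 s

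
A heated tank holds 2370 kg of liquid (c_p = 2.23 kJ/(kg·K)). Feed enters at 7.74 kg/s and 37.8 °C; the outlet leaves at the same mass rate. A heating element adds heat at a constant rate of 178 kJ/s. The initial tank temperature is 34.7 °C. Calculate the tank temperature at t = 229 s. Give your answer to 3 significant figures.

M c_p dT/dt = ṁ c_p (T_in − T) + Q̇.
Rearrange: dT/dt = (T_ss − T)/τ with τ = M/ṁ = 306.20 s and T_ss = T_in + Q̇/(ṁ c_p) = 48.113 °C.
Solution: T(t) = T_ss + (T₀ − T_ss) e^(−t/τ).
T(229) = 48.113 + (-13.413)·e^(−229/306.20) = 48.113 + (-13.413)·0.47337 = 41.764 °C.

41.8 °C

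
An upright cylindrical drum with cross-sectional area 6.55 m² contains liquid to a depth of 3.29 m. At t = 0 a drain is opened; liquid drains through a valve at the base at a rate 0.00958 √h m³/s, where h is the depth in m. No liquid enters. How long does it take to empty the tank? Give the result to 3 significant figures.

2480 s

With no inflow, A dh/dt = −0.00958 √h.
∫ h^(−1/2) dh = −(0.00958/A) ∫ dt, giving 2√h = 2√h₀ − (0.00958/A) t.
Set h = 0: 2√h₀ = (0.00958/A) t_empty ⇒ t_empty = 2A√h₀/0.00958.
t_empty = 2·6.55·√3.29/0.00958 = 13.100·1.8138/0.00958 = 2480.3 s.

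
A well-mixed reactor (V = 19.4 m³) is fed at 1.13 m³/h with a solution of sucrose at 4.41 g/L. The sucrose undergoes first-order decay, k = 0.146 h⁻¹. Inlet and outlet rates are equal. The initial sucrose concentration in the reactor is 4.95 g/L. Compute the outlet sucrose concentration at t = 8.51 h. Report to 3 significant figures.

1.91 g/L

Accumulation = in − out − consumed: V dC/dt = Q C_in − Q C − k V C.
This is linear with rate a = Q/V + k = 0.20425 h⁻¹.
C_ss = Q C_in/(Q + kV) = 1.2576 g/L; C(t) = C_ss + (C₀ − C_ss) e^(−a t).
C(8.51) = 1.2576 + (3.6924)·e^(−0.20425·8.51) = 1.2576 + (3.6924)·0.17585 = 1.9069 g/L.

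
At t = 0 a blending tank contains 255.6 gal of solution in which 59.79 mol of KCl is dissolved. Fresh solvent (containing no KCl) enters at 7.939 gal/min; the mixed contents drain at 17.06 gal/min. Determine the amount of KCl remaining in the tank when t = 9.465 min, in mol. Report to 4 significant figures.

Let m(t) be the amount of KCl. Volume: V(t) = V₀ + (Q_in − Q_out) t = 255.6 − 9.12100 t; V(9.465) = 169.270 gal.
Species balance (pure solvent in): dm/dt = −Q_out · m/V(t).
dm/m = −Q_out dt/(V₀ − 9.12100 t); integrating gives ln(m/m₀) = −(Q_out/(Q_in−Q_out)) ln(V/V₀).
m = m₀ (V₀/V)^(Q_out/(Q_in−Q_out)) = 59.79 × (255.6/169.270)^(-1.87041) = 27.6605 mol.

27.66 mol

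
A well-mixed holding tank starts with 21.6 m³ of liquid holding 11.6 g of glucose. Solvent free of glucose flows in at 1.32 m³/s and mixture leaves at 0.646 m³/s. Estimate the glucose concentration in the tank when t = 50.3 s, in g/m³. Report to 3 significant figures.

Let m(t) be the amount of glucose. Volume: V(t) = V₀ + (Q_in − Q_out) t = 21.6 + 0.67400 t; V(50.3) = 55.502 m³.
Solute balance: dm/dt = 0 − Q_out C = −Q_out m/V(t).
dm/m = −Q_out dt/(V₀ + 0.67400 t); integrating gives ln(m/m₀) = −(Q_out/(Q_in−Q_out)) ln(V/V₀).
m = m₀ (V₀/V)^(Q_out/(Q_in−Q_out)) = 11.6 × (21.6/55.502)^(0.95846) = 4.6949 g.
C = m/V = 4.6949/55.502 = 0.084590 g/m³.

0.0846 g/m³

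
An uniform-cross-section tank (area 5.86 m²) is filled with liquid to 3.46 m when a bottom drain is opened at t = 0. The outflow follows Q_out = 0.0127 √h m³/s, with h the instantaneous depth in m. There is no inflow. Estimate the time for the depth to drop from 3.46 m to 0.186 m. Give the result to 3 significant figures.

1320 s

Mass balance (ρ constant): A dh/dt = −0.0127 √h.
Separate and integrate: 2(√h − √h₀) = −(0.0127/A) t.
t = 2A(√h₀ − √h)/0.0127 = 2·5.86·(√3.46 − √0.186)/0.0127
  = 11.720 × (1.8601 − 0.43128) / 0.0127 = 1318.6 s.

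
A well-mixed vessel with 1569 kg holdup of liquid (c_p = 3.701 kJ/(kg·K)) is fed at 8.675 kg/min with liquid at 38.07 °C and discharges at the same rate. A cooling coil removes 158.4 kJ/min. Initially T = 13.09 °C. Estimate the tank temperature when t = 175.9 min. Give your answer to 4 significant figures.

25.56 °C

First-law balance (no shaft work): M c_p dT/dt = ṁ c_p (T_in − T) − 158.4.
τ = M/ṁ = 180.865 min; T_ss = T_in − Q̇/(ṁ c_p) = 38.07 − 158.4/(8.675·3.701) = 33.1364 °C.
This is linear first-order; T(t) = T_ss + (T₀ − T_ss) e^(−t/τ).
T(175.9) = 33.1364 + (-20.0464)·e^(−175.9/180.865) = 33.1364 + (-20.0464)·0.378117 = 25.5565 °C.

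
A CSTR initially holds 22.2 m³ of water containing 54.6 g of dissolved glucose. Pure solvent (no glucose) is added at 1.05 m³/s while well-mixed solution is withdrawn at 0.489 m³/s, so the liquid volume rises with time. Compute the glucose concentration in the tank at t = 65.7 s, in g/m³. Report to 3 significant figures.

Total volume: dV/dt = Q_in − Q_out = 0.56100 m³/s, so V(t) = 22.2 + 0.56100 t and V(65.7) = 59.058 m³.
No glucose enters, so dm/dt = −Q_out · (m/V).
dm/m = −Q_out dt/(V₀ + 0.56100 t); integrating gives ln(m/m₀) = −(Q_out/(Q_in−Q_out)) ln(V/V₀).
m = m₀ (V₀/V)^(Q_out/(Q_in−Q_out)) = 54.6 × (22.2/59.058)^(0.87166) = 23.270 g.
C = m/V = 23.270/59.058 = 0.39403 g/m³.

0.394 g/m³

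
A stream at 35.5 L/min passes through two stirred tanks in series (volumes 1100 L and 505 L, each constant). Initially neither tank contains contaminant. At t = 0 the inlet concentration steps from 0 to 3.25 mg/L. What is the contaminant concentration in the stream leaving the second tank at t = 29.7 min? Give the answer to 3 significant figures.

Species balance on tank i: dCᵢ/dt = (Cᵢ₋₁ − Cᵢ)/τᵢ with τᵢ = Vᵢ/Q.
τ₁ = 1100/35.5 = 30.986 min; τ₂ = 505/35.5 = 14.225 min.
Tank 1: C₁ = C_in(1 − e^(−t/τ₁)). Tank 2 (τ₁ ≠ τ₂): C₂ = C_in[1 − (τ₁ e^(−t/τ₁) − τ₂ e^(−t/τ₂))/(τ₁ − τ₂)].
At t = 29.7: e^(−t/τ₁) = 0.38347, e^(−t/τ₂) = 0.12396.
C₂ = 3.25·[1 − (30.986·0.38347 − 14.225·0.12396)/(16.761)] = 3.25·0.39628 = 1.2879 mg/L.

1.29 mg/L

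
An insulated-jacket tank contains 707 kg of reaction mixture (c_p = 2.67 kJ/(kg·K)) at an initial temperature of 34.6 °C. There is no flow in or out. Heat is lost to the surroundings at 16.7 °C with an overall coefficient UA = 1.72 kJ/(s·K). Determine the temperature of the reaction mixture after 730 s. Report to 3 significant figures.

25.9 °C

Lumped-capacitance energy balance: M c_p dT/dt = UA(T_amb − T).
dT/dt = (T_ss − T)/τ with T_ss = T_amb = 16.700 °C, τ = M c_p/UA = 707·2.67/1.72 = 1097.5 s.
This is linear first-order; T(t) = T_ss + (T₀ − T_ss) e^(−t/τ).
T(730) = 16.700 + (17.900)·0.51420 = 25.904 °C.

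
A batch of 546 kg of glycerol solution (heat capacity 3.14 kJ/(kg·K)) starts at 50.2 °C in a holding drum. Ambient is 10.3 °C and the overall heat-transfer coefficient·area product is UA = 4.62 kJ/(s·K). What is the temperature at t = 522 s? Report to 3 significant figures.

First-law balance (no shaft work): M c_p dT/dt = −UA(T − T_amb).
dT/dt = (T_ss − T)/τ with T_ss = T_amb = 10.300 °C, τ = M c_p/UA = 546·3.14/4.62 = 371.09 s.
T approaches T_ss exponentially: T(t) = T_ss + (T₀ − T_ss) e^(−t/τ).
T(522) = 10.300 + (39.900)·0.24496 = 20.074 °C.

20.1 °C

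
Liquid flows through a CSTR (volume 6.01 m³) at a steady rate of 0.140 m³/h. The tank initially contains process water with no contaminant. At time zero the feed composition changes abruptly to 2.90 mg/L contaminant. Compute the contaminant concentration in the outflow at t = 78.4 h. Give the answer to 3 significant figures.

Transient balance on the dissolved component: V dC/dt = Q(C_in − C).
So dC/dt = (C_in − C)/τ with τ = V/Q = 6.01/0.140 = 42.929 h.
Solution: C(t) = C_in + (C₀ − C_in) e^(−t/τ).
C(78.4) = 2.90 + (0 − 2.90)·e^(−78.4/42.929) = 2.90 + (-2.9000)·0.16101 = 2.4331 mg/L.

2.43 mg/L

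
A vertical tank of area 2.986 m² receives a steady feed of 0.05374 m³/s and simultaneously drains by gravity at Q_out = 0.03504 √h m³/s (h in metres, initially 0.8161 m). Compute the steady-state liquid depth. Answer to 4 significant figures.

2.352 m

A dh/dt = Q_in − 0.03504 √h. Steady state requires inflow = outflow:
Q_in = 0.03504 √h_ss ⇒ √h_ss = 0.05374/0.03504 = 1.53368.
h_ss = 1.53368² = 2.35216 m. (Since h₀ = 0.8161 m < h_ss, the level will rise toward this value.)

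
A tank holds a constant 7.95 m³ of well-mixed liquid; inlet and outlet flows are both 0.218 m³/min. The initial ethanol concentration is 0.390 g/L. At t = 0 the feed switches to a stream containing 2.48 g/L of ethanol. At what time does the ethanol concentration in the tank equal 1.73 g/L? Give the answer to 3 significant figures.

Mass balance on the solute (V constant): V dC/dt = Q(C_in − C), so τ = V/Q = 36.468 min.
C(t) = C_in + (C₀ − C_in) e^(−t/τ). Set C = 1.73 and solve for t:
e^(−t/τ) = (C − C_in)/(C₀ − C_in) = (1.73 − 2.48)/(0.390 − 2.48) = 0.35885
t = −τ ln(…) = 36.468 × 1.0248 = 37.374 min.

37.4 min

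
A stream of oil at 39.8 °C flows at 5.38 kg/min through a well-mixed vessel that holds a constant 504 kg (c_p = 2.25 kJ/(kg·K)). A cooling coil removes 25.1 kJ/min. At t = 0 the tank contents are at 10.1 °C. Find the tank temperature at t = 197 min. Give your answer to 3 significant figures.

34.4 °C

M c_p dT/dt = ṁ c_p (T_in − T) − Q̇.
Rearrange: dT/dt = (T_ss − T)/τ with τ = M/ṁ = 93.680 min and T_ss = T_in − Q̇/(ṁ c_p) = 37.726 °C.
Solution: T(t) = T_ss + (T₀ − T_ss) e^(−t/τ).
T(197) = 37.726 + (-27.626)·e^(−197/93.680) = 37.726 + (-27.626)·0.12210 = 34.353 °C.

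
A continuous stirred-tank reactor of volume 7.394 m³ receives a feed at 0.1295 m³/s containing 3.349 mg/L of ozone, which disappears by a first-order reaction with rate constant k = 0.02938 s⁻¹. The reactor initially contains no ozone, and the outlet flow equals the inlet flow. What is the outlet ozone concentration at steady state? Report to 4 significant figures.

Accumulation = in − out − consumed: V dC/dt = Q C_in − Q C − k V C.
Steady state (dC/dt = 0): C_ss = Q C_in/(Q + kV) = C_in/(1 + kV/Q).
C_ss = 0.1295·3.349/(0.1295 + 0.02938·7.394) = 0.433696/0.346736 = 1.25080 mg/L.

1.251 mg/L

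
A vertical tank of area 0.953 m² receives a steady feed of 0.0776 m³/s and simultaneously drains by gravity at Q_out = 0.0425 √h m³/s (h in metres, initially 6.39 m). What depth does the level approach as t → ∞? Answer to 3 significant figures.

A dh/dt = Q_in − 0.0425 √h. Steady state requires inflow = outflow:
Q_in = 0.0425 √h_ss ⇒ √h_ss = 0.0776/0.0425 = 1.8259.
h_ss = 1.8259² = 3.3338 m. (Since h₀ = 6.39 m > h_ss, the level will fall toward this value.)

3.33 m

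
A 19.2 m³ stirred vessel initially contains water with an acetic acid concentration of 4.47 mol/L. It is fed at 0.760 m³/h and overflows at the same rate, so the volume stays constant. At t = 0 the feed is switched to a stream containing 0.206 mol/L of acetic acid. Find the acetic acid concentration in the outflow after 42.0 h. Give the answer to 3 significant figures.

Transient balance on the dissolved component: V dC/dt = Q(C_in − C).
Time constant τ = V/Q = 19.2/0.760 = 25.263 h.
This is linear first-order; C(t) = C_in + (C₀ − C_in) e^(−t/τ).
C(42.0) = 0.206 + (4.47 − 0.206)·e^(−42.0/25.263) = 0.206 + (4.2640)·0.18966 = 1.0147 mol/L.

1.01 mol/L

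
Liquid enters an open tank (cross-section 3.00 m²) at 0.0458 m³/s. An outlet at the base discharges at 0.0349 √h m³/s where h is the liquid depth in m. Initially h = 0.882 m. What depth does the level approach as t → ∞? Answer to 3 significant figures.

A dh/dt = Q_in − 0.0349 √h. Steady state requires inflow = outflow:
Q_in = 0.0349 √h_ss ⇒ √h_ss = 0.0458/0.0349 = 1.3123.
h_ss = 1.3123² = 1.7222 m. (Since h₀ = 0.882 m < h_ss, the level will rise toward this value.)

1.72 m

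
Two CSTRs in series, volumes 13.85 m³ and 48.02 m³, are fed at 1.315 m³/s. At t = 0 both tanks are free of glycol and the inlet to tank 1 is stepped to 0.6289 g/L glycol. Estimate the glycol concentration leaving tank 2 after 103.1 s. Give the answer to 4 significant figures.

0.5764 g/L

Each tank obeys Vᵢ dCᵢ/dt = Q(Cᵢ₋₁ − Cᵢ), so τᵢ = Vᵢ/Q.
τ₁ = 13.85/1.315 = 10.5323 s; τ₂ = 48.02/1.315 = 36.5171 s.
Solving the cascade with C₁(0)=C₂(0)=0 gives C₂(t) = C_in[1 − (τ₁ e^(−t/τ₁) − τ₂ e^(−t/τ₂))/(τ₁ − τ₂)].
At t = 103.1: e^(−t/τ₁) = 5.60696e-05, e^(−t/τ₂) = 0.0594075.
C₂ = 0.6289·[1 − (10.5323·5.60696e-05 − 36.5171·0.0594075)/(-25.9848)] = 0.6289·0.916536 = 0.576409 g/L.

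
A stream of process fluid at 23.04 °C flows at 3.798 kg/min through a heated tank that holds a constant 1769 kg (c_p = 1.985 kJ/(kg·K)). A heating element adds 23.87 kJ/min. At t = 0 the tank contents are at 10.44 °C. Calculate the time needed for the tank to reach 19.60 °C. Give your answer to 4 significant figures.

M c_p dT/dt = ṁ c_p (T_in − T) + Q̇.
τ = M/ṁ = 465.771 min; T_ss = T_in + Q̇/(ṁ c_p) = 26.2062 °C.
T(t) = T_ss + (T₀ − T_ss) e^(−t/τ). Set T = 19.60:
e^(−t/τ) = (19.60 − 26.2062)/(10.44 − 26.2062) = 0.419010
t = −465.771 · ln(0.419010) = 405.156 min.

405.2 min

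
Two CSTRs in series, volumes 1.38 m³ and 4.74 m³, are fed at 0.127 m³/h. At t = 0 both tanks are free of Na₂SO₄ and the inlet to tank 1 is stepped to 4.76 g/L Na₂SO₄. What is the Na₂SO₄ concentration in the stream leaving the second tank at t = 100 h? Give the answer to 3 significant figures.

Each tank obeys Vᵢ dCᵢ/dt = Q(Cᵢ₋₁ − Cᵢ), so τᵢ = Vᵢ/Q.
τ₁ = 1.38/0.127 = 10.866 h; τ₂ = 4.74/0.127 = 37.323 h.
Solving the cascade with C₁(0)=C₂(0)=0 gives C₂(t) = C_in[1 − (τ₁ e^(−t/τ₁) − τ₂ e^(−t/τ₂))/(τ₁ − τ₂)].
At t = 100: e^(−t/τ₁) = 0.00010075, e^(−t/τ₂) = 0.068609.
C₂ = 4.76·[1 − (10.866·0.00010075 − 37.323·0.068609)/(-26.457)] = 4.76·0.90325 = 4.2995 g/L.

4.30 g/L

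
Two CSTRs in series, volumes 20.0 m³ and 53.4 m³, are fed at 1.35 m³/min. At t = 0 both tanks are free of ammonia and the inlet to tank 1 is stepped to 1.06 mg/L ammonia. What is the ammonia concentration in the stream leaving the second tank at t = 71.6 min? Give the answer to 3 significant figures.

Time constants: τᵢ = Vᵢ/Q for each well-mixed tank.
τ₁ = 20.0/1.35 = 14.815 min; τ₂ = 53.4/1.35 = 39.556 min.
Tank 1: C₁ = C_in(1 − e^(−t/τ₁)). Tank 2 (τ₁ ≠ τ₂): C₂ = C_in[1 − (τ₁ e^(−t/τ₁) − τ₂ e^(−t/τ₂))/(τ₁ − τ₂)].
At t = 71.6: e^(−t/τ₁) = 0.0079626, e^(−t/τ₂) = 0.16364.
C₂ = 1.06·[1 − (14.815·0.0079626 − 39.556·0.16364)/(-24.741)] = 1.06·0.74315 = 0.78774 mg/L.

0.788 mg/L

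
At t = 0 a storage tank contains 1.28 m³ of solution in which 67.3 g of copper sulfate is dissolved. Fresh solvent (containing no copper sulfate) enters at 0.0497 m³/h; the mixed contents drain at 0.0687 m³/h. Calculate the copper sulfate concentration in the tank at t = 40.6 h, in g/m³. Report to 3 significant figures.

Let m(t) be the amount of copper sulfate. Volume: V(t) = V₀ + (Q_in − Q_out) t = 1.28 − 0.019000 t; V(40.6) = 0.50860 m³.
Species balance (pure solvent in): dm/dt = −Q_out · m/V(t).
Separate: dm/m = −Q_out dt/V(t) ⇒ ln(m/m₀) = −(Q_out/(Q_in−Q_out)) ln(V/V₀).
m = m₀ (V₀/V)^(Q_out/(Q_in−Q_out)) = 67.3 × (1.28/0.50860)^(-3.6158) = 2.3916 g.
C = m/V = 2.3916/0.50860 = 4.7023 g/m³.

4.70 g/m³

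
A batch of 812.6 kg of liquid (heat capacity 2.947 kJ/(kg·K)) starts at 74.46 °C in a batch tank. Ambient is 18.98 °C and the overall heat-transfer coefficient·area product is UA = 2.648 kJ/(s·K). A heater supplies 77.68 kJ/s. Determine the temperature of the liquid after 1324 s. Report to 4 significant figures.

54.36 °C

M c_p dT/dt = −UA(T − T_amb) + Q̇.
dT/dt = (T_ss − T)/τ with T_ss = T_amb + Q̇/UA = 18.98 + 77.68/2.648 = 48.3153 °C, τ = M c_p/UA = 812.6·2.947/2.648 = 904.355 s.
Solution: T(t) = T_ss + (T₀ − T_ss) e^(−t/τ).
T(1324) = 48.3153 + (26.1447)·0.231303 = 54.3627 °C.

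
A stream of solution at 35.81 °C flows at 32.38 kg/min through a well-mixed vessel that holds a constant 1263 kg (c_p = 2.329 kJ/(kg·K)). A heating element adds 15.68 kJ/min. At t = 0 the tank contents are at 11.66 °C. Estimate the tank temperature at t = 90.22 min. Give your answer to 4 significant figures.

Heat balance on the well-mixed liquid: M c_p dT/dt = ṁ c_p (T_in − T) + 15.68.
Rearrange: dT/dt = (T_ss − T)/τ with τ = M/ṁ = 39.0056 min and T_ss = T_in + Q̇/(ṁ c_p) = 36.0179 °C.
This is linear first-order; T(t) = T_ss + (T₀ − T_ss) e^(−t/τ).
T(90.22) = 36.0179 + (-24.3579)·e^(−90.22/39.0056) = 36.0179 + (-24.3579)·0.0989636 = 33.6074 °C.

33.61 °C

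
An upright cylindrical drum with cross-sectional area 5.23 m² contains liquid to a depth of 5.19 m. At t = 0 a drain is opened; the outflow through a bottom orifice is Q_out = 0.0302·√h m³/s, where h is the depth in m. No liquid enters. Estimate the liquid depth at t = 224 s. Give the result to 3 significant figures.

2.66 m

A dh/dt = −Q_out = −0.0302 √h.
This is separable: 2 d(√h)/dt = −0.0302/A, so √h = √h₀ − (0.0302/(2A)) t.
√h = √5.19 − 0.0302·224/(2·5.23) = 2.2782 − 0.64673 = 1.6314.
h = 1.6314² = 2.6616 m.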